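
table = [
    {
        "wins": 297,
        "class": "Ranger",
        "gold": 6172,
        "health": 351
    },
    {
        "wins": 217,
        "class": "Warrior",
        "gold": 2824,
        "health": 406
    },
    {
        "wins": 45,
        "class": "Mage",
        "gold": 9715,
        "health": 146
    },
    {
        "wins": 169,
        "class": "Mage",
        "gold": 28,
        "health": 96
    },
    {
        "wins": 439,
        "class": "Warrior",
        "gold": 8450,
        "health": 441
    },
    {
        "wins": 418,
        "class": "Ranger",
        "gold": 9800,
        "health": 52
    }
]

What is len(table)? 6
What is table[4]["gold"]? 8450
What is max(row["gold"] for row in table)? 9800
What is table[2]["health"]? 146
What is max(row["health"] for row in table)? 441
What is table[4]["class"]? "Warrior"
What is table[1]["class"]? "Warrior"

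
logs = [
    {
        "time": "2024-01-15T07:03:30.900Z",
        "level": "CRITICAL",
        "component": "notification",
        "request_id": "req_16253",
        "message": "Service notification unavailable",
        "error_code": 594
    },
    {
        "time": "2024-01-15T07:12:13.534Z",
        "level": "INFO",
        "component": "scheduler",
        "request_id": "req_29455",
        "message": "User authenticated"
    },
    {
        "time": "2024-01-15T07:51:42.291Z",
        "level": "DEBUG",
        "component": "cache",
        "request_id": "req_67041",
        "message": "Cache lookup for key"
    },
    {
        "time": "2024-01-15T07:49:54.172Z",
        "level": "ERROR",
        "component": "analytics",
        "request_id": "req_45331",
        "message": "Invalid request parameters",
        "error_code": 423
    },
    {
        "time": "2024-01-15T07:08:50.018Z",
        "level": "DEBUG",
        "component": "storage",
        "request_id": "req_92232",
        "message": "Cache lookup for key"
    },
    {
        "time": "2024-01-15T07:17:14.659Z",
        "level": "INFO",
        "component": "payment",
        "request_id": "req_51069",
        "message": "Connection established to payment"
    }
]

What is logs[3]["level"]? "ERROR"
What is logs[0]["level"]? "CRITICAL"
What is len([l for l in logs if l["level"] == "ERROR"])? 1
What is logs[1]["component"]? "scheduler"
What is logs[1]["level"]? "INFO"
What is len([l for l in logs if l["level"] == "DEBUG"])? 2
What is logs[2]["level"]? "DEBUG"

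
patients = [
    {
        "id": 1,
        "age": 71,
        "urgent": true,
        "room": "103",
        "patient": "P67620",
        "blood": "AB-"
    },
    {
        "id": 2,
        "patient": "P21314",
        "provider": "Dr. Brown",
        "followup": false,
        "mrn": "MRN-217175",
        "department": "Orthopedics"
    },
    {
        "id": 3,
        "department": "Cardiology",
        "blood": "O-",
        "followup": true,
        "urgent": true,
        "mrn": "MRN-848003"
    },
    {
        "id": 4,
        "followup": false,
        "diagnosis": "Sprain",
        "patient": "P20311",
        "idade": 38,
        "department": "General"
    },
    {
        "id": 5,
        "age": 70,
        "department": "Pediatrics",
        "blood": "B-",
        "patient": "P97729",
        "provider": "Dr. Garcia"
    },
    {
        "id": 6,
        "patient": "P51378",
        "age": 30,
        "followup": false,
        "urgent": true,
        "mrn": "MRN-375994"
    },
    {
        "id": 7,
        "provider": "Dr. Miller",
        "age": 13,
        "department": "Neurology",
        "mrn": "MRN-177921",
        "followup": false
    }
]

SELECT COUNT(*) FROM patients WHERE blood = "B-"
1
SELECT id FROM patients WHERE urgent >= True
[1, 3, 6]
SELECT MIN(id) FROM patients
1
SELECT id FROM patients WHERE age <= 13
[7]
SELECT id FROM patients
[1, 2, 3, 4, 5, 6, 7]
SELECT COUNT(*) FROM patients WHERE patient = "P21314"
1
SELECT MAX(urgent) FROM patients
True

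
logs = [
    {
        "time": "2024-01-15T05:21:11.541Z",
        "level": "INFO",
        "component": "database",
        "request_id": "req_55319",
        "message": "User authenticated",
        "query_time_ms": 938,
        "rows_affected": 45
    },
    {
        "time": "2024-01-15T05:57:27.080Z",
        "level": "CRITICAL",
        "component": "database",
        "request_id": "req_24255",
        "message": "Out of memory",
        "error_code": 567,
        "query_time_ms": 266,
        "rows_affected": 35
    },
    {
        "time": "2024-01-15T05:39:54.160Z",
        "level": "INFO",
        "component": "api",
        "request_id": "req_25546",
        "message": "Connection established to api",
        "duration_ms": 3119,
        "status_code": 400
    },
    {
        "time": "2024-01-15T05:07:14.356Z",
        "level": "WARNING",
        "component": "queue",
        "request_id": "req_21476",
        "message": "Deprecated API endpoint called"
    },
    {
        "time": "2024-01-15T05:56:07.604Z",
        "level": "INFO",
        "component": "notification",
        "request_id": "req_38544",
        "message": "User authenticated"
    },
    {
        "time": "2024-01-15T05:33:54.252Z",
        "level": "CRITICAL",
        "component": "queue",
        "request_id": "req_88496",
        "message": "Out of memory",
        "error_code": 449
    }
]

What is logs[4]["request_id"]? "req_38544"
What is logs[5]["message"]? "Out of memory"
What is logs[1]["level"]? "CRITICAL"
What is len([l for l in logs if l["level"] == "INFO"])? 3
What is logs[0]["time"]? "2024-01-15T05:21:11.541Z"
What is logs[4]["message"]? "User authenticated"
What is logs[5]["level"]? "CRITICAL"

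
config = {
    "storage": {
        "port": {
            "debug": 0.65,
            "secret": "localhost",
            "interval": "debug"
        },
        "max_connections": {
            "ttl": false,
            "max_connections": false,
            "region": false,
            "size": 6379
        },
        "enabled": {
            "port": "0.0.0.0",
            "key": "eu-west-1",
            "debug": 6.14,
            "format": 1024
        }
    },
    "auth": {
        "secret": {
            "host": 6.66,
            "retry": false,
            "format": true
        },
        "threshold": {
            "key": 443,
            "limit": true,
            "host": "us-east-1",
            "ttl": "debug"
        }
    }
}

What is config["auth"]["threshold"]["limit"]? True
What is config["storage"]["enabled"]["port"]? "0.0.0.0"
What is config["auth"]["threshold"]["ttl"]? "debug"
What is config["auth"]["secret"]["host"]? 6.66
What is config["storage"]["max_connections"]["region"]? False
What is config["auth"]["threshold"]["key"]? 443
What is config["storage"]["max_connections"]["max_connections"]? False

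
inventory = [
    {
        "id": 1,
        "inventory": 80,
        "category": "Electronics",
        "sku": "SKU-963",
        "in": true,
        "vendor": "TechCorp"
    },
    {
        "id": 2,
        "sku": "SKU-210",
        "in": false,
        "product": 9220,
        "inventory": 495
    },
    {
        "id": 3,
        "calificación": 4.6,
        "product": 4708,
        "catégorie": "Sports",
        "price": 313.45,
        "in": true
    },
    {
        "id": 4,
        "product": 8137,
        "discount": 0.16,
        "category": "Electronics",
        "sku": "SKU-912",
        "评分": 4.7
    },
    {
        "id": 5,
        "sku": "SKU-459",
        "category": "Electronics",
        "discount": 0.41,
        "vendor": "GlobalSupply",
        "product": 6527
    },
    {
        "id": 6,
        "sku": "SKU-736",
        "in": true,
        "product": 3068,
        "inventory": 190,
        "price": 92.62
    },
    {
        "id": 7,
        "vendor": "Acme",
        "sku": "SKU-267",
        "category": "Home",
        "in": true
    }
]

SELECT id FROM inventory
[1, 2, 3, 4, 5, 6, 7]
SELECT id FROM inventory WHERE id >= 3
[3, 4, 5, 6, 7]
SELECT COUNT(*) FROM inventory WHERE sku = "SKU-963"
1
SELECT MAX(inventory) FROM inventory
495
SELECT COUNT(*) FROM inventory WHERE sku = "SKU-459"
1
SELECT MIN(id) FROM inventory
1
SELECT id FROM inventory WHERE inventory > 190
[2]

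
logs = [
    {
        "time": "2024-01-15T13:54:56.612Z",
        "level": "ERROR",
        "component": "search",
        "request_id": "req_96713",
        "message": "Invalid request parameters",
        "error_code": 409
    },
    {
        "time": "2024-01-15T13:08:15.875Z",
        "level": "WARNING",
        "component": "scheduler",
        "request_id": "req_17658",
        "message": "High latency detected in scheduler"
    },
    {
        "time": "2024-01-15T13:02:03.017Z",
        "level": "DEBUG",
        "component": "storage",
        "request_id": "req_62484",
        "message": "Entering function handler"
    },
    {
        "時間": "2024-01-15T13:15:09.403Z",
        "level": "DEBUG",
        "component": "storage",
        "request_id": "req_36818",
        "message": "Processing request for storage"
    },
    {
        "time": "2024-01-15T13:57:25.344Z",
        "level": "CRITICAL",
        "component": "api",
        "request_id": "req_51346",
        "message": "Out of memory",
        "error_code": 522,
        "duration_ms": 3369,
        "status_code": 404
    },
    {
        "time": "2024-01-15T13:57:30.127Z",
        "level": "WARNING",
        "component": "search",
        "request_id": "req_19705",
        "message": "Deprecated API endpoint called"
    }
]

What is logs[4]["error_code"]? 522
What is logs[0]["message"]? "Invalid request parameters"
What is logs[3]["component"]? "storage"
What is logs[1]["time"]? "2024-01-15T13:08:15.875Z"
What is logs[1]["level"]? "WARNING"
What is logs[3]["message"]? "Processing request for storage"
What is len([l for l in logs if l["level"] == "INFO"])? 0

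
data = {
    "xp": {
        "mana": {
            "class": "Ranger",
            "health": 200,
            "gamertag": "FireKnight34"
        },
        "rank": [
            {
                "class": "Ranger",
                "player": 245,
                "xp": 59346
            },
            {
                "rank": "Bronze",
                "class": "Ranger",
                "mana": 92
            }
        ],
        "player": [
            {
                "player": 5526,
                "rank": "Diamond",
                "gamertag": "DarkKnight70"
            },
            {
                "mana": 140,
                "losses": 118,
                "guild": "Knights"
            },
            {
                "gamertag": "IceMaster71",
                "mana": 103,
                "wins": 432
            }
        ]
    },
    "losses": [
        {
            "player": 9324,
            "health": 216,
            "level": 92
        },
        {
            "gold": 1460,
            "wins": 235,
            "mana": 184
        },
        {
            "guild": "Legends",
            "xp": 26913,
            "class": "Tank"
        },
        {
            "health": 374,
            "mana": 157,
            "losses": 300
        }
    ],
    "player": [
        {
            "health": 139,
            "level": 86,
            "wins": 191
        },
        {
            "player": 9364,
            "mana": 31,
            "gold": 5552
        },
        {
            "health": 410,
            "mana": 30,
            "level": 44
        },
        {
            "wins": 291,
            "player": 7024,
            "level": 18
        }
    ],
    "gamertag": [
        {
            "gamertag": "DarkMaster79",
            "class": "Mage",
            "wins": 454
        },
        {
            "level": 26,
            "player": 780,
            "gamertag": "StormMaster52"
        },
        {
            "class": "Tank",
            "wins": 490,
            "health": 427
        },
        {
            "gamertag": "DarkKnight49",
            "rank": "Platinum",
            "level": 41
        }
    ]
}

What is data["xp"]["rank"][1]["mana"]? 92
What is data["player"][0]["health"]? 139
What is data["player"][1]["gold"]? 5552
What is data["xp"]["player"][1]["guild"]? "Knights"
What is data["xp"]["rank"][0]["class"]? "Ranger"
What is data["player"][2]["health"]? 410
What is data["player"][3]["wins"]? 291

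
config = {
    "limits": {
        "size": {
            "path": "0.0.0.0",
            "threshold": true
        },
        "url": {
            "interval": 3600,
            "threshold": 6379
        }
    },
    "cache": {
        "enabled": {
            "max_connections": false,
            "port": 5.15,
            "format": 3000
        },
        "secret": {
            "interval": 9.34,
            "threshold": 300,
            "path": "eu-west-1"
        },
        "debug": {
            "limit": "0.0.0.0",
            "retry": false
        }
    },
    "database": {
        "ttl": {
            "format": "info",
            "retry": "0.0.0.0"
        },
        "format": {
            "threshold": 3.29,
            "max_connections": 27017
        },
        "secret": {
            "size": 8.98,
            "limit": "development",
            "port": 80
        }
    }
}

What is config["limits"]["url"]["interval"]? 3600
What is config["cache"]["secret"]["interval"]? 9.34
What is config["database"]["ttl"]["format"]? "info"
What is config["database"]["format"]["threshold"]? 3.29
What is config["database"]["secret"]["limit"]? "development"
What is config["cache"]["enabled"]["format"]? 3000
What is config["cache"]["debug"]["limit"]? "0.0.0.0"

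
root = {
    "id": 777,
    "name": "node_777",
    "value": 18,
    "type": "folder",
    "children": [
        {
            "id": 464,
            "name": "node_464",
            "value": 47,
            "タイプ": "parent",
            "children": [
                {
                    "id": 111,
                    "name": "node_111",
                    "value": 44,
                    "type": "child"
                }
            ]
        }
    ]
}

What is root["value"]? 18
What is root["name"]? "node_777"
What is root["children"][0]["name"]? "node_464"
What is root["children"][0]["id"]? 464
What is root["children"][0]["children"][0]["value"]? 44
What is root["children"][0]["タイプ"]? "parent"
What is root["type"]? "folder"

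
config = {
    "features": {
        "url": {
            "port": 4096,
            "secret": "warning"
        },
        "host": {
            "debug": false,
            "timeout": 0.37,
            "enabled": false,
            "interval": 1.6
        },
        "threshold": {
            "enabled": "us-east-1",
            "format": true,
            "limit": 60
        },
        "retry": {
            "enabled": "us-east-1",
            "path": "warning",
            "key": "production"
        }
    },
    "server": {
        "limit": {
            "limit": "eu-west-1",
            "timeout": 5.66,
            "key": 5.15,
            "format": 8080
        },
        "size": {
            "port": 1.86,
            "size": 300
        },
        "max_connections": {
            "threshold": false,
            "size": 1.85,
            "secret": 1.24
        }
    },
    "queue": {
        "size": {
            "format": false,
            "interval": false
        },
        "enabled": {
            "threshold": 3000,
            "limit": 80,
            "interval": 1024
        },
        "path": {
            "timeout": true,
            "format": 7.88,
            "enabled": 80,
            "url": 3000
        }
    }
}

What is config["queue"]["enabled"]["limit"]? 80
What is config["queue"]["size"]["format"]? False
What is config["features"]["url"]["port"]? 4096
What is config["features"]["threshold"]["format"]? True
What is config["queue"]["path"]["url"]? 3000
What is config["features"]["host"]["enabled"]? False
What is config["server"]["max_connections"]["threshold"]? False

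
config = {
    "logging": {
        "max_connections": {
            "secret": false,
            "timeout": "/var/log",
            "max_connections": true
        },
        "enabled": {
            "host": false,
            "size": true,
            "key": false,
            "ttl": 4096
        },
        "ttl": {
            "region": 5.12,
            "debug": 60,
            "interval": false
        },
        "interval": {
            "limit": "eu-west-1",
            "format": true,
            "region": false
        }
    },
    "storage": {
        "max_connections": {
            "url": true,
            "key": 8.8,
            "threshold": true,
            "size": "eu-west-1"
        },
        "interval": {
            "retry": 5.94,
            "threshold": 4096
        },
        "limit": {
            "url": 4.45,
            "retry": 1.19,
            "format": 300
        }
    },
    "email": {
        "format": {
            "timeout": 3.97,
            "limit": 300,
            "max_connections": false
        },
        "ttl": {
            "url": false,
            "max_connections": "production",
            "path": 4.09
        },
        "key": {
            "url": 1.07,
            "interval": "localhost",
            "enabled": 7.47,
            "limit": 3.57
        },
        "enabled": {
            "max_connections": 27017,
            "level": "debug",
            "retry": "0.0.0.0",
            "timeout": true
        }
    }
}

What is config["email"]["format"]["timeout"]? 3.97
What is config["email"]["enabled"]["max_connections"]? 27017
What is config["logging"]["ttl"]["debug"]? 60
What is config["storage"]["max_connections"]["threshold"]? True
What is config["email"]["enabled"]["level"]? "debug"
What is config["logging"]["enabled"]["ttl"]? 4096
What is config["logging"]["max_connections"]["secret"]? False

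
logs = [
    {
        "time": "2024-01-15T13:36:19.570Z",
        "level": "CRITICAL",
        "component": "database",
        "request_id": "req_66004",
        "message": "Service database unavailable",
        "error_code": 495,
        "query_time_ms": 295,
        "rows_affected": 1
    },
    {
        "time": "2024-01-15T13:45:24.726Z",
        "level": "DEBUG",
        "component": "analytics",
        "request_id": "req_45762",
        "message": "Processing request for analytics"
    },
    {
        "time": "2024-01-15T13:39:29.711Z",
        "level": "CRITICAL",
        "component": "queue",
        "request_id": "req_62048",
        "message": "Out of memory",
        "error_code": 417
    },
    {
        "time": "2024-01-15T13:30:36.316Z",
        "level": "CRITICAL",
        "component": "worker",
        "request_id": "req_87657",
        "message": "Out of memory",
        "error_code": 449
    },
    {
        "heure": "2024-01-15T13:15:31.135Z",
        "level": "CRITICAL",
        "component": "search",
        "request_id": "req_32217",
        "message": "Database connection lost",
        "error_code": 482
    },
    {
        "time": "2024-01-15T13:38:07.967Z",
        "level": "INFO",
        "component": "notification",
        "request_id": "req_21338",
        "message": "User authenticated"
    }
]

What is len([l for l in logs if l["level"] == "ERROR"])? 0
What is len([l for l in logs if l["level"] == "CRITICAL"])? 4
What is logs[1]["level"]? "DEBUG"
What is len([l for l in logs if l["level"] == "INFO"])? 1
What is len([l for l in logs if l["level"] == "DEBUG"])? 1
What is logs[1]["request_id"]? "req_45762"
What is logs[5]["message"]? "User authenticated"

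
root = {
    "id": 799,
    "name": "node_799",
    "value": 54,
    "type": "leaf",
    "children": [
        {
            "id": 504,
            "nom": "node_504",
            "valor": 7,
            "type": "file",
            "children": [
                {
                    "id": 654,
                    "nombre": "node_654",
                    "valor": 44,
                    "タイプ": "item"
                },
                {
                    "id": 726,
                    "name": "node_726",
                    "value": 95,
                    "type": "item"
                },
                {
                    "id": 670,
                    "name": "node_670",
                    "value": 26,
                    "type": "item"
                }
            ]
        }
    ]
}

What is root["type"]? "leaf"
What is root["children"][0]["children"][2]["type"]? "item"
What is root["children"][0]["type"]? "file"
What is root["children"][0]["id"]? 504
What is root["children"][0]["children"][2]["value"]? 26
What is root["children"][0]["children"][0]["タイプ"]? "item"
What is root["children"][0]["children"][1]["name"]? "node_726"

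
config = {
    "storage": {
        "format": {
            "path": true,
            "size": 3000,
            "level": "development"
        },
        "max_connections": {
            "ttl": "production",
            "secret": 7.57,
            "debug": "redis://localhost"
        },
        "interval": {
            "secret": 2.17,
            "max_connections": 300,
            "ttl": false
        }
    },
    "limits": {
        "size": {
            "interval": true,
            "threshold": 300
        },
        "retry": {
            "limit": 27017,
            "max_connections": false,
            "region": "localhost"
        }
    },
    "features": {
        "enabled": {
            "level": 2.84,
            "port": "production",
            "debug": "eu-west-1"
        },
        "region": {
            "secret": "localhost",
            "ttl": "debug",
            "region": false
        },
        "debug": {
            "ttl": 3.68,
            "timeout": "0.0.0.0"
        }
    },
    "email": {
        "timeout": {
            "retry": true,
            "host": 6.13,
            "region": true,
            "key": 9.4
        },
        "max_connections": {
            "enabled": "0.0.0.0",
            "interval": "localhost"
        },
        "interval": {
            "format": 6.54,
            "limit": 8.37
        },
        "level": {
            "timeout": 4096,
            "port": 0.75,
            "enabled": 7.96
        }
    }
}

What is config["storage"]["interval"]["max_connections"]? 300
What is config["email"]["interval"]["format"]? 6.54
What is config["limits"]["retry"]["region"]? "localhost"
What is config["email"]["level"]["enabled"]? 7.96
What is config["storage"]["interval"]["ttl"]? False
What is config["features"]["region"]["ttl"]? "debug"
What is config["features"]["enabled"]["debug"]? "eu-west-1"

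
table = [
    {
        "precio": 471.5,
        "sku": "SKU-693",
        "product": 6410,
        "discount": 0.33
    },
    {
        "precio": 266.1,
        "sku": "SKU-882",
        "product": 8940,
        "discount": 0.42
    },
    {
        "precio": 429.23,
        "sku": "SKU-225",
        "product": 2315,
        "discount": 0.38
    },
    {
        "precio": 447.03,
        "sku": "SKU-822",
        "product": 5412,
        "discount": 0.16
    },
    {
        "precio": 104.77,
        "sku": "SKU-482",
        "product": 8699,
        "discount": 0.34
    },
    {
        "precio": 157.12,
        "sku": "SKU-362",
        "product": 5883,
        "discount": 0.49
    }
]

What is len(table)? 6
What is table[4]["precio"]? 104.77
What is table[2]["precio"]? 429.23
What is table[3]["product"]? 5412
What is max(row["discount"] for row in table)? 0.49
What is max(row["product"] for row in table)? 8940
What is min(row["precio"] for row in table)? 104.77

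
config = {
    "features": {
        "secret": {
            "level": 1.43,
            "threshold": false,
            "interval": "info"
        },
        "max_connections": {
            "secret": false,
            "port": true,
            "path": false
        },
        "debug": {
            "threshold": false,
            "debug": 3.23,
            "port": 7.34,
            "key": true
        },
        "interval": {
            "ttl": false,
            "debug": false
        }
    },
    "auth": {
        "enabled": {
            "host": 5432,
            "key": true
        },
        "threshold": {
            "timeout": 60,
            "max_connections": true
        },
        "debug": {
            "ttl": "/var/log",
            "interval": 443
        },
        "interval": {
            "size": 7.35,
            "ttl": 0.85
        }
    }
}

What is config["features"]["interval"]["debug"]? False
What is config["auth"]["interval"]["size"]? 7.35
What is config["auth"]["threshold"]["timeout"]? 60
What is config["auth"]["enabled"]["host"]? 5432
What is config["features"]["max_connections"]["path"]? False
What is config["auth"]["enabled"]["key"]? True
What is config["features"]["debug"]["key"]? True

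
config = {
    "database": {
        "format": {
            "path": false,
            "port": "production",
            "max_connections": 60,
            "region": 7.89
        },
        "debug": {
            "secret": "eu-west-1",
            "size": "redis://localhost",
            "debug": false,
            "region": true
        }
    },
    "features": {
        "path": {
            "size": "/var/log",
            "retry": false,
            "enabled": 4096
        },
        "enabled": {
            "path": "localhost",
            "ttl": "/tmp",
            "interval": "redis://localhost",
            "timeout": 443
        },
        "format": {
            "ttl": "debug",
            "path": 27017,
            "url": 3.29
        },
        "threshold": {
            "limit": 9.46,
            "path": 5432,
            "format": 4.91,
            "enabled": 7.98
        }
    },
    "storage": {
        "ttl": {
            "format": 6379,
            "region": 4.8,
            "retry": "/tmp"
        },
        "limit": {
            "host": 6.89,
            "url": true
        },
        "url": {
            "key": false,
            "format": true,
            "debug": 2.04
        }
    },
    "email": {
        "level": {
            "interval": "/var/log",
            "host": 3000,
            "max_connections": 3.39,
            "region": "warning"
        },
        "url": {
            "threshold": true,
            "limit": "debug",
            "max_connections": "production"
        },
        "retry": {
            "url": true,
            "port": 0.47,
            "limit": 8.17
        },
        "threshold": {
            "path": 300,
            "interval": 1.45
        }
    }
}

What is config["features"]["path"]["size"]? "/var/log"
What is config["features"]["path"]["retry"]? False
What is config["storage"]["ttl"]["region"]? 4.8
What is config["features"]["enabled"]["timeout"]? 443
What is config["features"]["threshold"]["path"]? 5432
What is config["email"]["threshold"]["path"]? 300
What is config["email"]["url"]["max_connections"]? "production"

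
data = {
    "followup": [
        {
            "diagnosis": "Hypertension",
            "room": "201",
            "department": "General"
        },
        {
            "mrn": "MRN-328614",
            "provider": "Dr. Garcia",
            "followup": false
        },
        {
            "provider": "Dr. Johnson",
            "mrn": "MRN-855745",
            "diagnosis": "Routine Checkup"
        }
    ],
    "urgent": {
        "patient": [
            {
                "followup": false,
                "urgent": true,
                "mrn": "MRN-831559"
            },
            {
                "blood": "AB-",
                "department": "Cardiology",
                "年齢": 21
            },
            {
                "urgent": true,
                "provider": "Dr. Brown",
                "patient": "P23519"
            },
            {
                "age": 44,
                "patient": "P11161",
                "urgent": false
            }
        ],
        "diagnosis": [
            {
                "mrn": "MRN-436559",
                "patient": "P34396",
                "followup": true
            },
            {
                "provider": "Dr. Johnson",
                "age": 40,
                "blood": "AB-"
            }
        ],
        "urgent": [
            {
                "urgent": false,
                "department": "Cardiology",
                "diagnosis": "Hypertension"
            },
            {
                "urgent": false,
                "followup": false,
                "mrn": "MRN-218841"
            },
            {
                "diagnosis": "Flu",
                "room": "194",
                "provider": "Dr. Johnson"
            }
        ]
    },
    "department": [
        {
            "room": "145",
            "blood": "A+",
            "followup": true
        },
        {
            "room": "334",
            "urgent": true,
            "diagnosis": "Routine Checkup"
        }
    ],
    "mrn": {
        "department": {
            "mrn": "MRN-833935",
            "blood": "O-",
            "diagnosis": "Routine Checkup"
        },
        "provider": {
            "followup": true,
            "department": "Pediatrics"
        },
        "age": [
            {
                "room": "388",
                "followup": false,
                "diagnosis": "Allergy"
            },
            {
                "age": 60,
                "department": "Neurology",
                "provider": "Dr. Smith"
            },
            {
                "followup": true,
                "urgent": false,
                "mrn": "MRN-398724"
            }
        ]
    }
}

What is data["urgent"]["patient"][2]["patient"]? "P23519"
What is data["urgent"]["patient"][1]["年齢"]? 21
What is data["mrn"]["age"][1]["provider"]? "Dr. Smith"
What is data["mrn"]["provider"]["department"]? "Pediatrics"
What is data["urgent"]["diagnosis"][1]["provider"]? "Dr. Johnson"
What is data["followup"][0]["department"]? "General"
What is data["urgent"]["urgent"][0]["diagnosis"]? "Hypertension"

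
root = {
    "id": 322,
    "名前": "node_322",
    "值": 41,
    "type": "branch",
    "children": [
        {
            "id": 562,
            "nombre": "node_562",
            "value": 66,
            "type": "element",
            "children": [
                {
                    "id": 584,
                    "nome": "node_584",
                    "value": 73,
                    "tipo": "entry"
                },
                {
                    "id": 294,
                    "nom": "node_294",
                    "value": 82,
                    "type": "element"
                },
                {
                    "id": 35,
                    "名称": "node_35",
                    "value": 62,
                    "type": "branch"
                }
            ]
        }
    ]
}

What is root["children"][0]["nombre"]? "node_562"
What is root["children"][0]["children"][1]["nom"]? "node_294"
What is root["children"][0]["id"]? 562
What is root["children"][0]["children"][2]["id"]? 35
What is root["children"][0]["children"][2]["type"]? "branch"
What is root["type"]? "branch"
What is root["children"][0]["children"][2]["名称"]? "node_35"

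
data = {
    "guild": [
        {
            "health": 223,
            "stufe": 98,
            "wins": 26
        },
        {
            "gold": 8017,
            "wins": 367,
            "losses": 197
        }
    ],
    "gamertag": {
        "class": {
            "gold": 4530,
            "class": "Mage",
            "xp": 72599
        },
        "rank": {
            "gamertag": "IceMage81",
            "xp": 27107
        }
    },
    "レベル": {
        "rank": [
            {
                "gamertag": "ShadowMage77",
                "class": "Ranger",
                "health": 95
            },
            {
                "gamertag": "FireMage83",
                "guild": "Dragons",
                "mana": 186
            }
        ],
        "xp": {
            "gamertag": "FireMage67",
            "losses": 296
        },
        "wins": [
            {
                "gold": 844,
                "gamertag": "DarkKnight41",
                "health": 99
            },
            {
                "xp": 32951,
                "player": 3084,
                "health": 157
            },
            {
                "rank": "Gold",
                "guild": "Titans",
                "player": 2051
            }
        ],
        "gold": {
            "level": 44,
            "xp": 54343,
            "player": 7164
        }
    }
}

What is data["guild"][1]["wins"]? 367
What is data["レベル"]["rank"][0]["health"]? 95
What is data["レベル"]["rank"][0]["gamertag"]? "ShadowMage77"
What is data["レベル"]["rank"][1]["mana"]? 186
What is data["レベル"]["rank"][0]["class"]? "Ranger"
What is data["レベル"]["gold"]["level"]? 44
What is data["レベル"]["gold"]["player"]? 7164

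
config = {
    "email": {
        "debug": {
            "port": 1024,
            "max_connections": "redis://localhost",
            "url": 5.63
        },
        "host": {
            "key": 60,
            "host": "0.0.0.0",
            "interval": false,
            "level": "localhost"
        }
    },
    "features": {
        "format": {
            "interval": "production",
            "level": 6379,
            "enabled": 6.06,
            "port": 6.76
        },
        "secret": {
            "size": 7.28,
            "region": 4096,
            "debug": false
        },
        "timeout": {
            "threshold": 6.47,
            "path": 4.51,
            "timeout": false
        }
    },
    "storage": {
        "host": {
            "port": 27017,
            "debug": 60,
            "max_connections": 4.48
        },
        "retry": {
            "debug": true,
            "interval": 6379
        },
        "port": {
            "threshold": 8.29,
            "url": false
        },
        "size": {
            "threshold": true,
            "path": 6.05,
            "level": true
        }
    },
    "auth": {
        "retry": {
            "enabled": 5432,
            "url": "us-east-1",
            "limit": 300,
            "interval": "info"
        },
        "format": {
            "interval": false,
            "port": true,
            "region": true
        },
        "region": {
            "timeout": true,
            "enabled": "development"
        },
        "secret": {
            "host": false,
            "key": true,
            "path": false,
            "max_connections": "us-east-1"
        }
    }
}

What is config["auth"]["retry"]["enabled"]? 5432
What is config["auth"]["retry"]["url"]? "us-east-1"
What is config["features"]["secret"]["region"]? 4096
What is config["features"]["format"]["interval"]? "production"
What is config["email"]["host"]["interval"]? False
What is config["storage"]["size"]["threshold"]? True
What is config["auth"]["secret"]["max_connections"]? "us-east-1"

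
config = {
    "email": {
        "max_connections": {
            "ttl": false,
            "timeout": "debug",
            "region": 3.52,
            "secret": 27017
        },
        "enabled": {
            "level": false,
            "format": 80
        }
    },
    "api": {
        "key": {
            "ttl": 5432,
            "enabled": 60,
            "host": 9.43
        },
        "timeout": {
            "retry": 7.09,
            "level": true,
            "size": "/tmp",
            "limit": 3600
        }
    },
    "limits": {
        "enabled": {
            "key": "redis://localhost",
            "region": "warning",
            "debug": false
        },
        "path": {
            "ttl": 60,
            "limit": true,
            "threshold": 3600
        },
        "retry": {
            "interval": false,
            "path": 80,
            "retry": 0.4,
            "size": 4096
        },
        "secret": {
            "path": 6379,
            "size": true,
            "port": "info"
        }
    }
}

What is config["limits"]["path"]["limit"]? True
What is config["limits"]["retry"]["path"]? 80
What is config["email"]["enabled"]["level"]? False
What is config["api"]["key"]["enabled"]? 60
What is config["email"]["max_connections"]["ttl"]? False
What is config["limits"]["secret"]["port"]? "info"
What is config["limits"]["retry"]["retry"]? 0.4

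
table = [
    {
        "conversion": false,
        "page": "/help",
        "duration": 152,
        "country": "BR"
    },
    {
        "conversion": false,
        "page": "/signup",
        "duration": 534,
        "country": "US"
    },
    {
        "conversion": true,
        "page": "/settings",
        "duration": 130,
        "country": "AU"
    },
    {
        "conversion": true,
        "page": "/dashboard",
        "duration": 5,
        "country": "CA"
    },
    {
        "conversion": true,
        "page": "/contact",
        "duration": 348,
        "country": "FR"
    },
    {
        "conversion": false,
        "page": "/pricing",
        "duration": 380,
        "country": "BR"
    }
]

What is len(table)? 6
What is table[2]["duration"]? 130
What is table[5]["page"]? "/pricing"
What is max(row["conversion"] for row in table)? True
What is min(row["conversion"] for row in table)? False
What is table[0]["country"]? "BR"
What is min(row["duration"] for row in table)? 5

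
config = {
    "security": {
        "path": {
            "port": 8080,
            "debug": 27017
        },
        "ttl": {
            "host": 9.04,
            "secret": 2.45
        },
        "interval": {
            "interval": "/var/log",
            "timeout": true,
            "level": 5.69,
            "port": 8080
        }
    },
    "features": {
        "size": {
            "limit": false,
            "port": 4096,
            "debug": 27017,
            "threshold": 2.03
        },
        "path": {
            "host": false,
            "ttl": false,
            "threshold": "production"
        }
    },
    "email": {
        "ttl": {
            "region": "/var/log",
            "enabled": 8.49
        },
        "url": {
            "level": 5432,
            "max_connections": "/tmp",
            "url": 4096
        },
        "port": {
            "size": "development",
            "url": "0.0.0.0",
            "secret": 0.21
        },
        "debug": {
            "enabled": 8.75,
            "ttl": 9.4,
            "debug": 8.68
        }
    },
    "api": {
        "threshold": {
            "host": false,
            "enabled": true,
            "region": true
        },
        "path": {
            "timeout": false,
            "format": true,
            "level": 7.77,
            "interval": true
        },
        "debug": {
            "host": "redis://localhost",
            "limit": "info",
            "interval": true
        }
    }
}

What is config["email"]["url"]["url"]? 4096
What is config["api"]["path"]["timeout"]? False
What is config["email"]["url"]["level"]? 5432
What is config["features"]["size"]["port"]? 4096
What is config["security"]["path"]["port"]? 8080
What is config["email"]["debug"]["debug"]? 8.68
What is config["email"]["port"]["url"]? "0.0.0.0"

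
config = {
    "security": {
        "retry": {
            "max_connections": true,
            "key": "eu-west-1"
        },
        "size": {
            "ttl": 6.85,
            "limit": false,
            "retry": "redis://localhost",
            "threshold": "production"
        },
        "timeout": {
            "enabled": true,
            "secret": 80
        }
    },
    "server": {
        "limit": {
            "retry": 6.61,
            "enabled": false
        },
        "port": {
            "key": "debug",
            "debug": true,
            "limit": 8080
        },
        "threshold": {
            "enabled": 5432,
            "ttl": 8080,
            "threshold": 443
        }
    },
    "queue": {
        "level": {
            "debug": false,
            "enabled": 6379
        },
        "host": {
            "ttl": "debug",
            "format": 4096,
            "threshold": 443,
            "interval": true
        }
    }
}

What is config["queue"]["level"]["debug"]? False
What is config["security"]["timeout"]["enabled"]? True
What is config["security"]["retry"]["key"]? "eu-west-1"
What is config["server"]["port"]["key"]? "debug"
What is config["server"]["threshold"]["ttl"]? 8080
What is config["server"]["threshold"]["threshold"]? 443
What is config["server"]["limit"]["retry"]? 6.61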